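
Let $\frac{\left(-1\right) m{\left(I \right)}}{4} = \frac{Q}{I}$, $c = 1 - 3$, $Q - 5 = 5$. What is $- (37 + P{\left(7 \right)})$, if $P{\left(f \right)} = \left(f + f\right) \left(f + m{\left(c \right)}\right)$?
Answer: $-415$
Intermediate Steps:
$Q = 10$ ($Q = 5 + 5 = 10$)
$c = -2$
$m{\left(I \right)} = - \frac{40}{I}$ ($m{\left(I \right)} = - 4 \frac{10}{I} = - \frac{40}{I}$)
$P{\left(f \right)} = 2 f \left(20 + f\right)$ ($P{\left(f \right)} = \left(f + f\right) \left(f - \frac{40}{-2}\right) = 2 f \left(f - -20\right) = 2 f \left(f + 20\right) = 2 f \left(20 + f\right)$)
$- (37 + P{\left(7 \right)}) = - (37 + 2 \cdot 7 \left(20 + 7\right)) = - (37 + 2 \cdot 7 \cdot 27) = - (37 + 378) = \left(-1\right) 415 = -415$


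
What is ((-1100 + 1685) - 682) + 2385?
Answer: 2288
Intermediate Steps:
((-1100 + 1685) - 682) + 2385 = (585 - 682) + 2385 = -97 + 2385 = 2288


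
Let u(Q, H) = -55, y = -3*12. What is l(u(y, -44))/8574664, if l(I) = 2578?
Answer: 1289/4287332 ≈ 0.00030065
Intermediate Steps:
y = -36
l(u(y, -44))/8574664 = 2578/8574664 = 2578*(1/8574664) = 1289/4287332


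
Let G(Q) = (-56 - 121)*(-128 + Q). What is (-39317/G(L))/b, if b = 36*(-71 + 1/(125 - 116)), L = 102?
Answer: 39317/11744304 ≈ 0.0033478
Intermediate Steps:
G(Q) = 22656 - 177*Q (G(Q) = -177*(-128 + Q) = 22656 - 177*Q)
b = -2552 (b = 36*(-71 + 1/9) = 36*(-71 + ⅑) = 36*(-638/9) = -2552)
(-39317/G(L))/b = -39317/(22656 - 177*102)/(-2552) = -39317/(22656 - 18054)*(-1/2552) = -39317/4602*(-1/2552) = 39317/11744304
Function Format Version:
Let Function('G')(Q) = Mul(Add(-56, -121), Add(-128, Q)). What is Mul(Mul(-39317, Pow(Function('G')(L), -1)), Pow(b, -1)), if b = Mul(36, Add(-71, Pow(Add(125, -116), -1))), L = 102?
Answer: Rational(39317, 11744304) ≈ 0.0033478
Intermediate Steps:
Function('G')(Q) = Add(22656, Mul(-177, Q)) (Function('G')(Q) = Mul(-177, Add(-128, Q)) = Add(22656, Mul(-177, Q)))
b = -2552 (b = Mul(36, Add(-71, Pow(9, -1))) = Mul(36, Add(-71, Rational(1, 9))) = Mul(36, Rational(-638, 9)) = -2552)
Mul(Mul(-39317, Pow(Function('G')(L), -1)), Pow(b, -1)) = Mul(Mul(-39317, Pow(Add(22656, Mul(-177, 102)), -1)), Pow(-2552, -1)) = Mul(Mul(-39317, Pow(Add(22656, -18054), -1)), Rational(-1, 2552)) = Mul(Mul(-39317, Pow(4602, -1)), Rational(-1, 2552)) = Mul(Mul(-39317, Rational(1, 4602)), Rational(-1, 2552)) = Mul(Rational(-39317, 4602), Rational(-1, 2552)) = Rational(39317, 11744304)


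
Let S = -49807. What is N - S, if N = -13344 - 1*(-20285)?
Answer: 56748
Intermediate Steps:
N = 6941 (N = -13344 + 20285 = 6941)
N - S = 6941 - 1*(-49807) = 6941 + 49807 = 56748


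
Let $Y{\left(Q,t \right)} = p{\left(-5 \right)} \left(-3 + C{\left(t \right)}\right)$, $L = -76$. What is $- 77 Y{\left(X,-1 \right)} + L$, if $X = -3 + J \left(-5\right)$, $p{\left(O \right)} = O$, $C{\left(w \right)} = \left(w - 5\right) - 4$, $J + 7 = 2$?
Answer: $-5081$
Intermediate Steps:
$J = -5$ ($J = -7 + 2 = -5$)
$C{\left(w \right)} = -9 + w$ ($C{\left(w \right)} = \left(-5 + w\right) - 4 = -9 + w$)
$X = 22$ ($X = -3 - -25 = -3 + 25 = 22$)
$Y{\left(Q,t \right)} = 60 - 5 t$ ($Y{\left(Q,t \right)} = - 5 \left(-3 + \left(-9 + t\right)\right) = - 5 \left(-12 + t\right) = 60 - 5 t$)
$- 77 Y{\left(X,-1 \right)} + L = - 77 \left(60 - -5\right) - 76 = - 77 \left(60 + 5\right) - 76 = \left(-77\right) 65 - 76 = -5005 - 76 = -5081$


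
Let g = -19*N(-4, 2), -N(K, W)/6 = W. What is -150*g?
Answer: -34200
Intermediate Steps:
N(K, W) = -6*W
g = 228 (g = -(-114)*2 = -19*(-12) = 228)
-150*g = -150*228 = -34200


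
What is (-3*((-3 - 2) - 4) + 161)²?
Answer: 35344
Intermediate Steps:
(-3*((-3 - 2) - 4) + 161)² = (-3*(-5 - 4) + 161)² = (-3*(-9) + 161)² = (27 + 161)² = 188² = 35344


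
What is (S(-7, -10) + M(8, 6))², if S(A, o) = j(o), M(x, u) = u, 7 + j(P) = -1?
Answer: 4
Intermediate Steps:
j(P) = -8 (j(P) = -7 - 1 = -8)
S(A, o) = -8
(S(-7, -10) + M(8, 6))² = (-8 + 6)² = (-2)² = 4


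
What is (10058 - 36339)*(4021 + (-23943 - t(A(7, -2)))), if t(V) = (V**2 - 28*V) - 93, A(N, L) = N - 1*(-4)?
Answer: 516211402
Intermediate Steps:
A(N, L) = 4 + N (A(N, L) = N + 4 = 4 + N)
t(V) = -93 + V**2 - 28*V
(10058 - 36339)*(4021 + (-23943 - t(A(7, -2)))) = (10058 - 36339)*(4021 + (-23943 - (-93 + (4 + 7)**2 - 28*(4 + 7)))) = -26281*(4021 + (-23943 - (-93 + 11**2 - 28*11))) = -26281*(4021 + (-23943 - (-93 + 121 - 308))) = -26281*(4021 + (-23943 - 1*(-280))) = -26281*(4021 + (-23943 + 280)) = -26281*(4021 - 23663) = -26281*(-19642) = 516211402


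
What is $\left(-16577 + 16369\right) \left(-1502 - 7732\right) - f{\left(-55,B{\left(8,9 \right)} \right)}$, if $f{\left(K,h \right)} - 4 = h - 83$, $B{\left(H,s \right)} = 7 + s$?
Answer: $1920735$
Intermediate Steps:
$f{\left(K,h \right)} = -79 + h$ ($f{\left(K,h \right)} = 4 + \left(h - 83\right) = 4 + \left(-83 + h\right) = -79 + h$)
$\left(-16577 + 16369\right) \left(-1502 - 7732\right) - f{\left(-55,B{\left(8,9 \right)} \right)} = \left(-16577 + 16369\right) \left(-1502 - 7732\right) - \left(-79 + \left(7 + 9\right)\right) = \left(-208\right) \left(-9234\right) - \left(-79 + 16\right) = 1920672 - -63 = 1920672 + 63 = 1920735$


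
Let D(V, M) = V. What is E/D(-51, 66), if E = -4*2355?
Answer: 3140/17 ≈ 184.71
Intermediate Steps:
E = -9420
E/D(-51, 66) = -9420/(-51) = -9420*(-1/51) = 3140/17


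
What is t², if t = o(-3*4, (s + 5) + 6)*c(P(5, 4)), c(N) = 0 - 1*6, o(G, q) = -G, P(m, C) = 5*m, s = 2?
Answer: 5184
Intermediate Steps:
c(N) = -6 (c(N) = 0 - 6 = -6)
t = -72 (t = -(-3)*4*(-6) = -1*(-12)*(-6) = 12*(-6) = -72)
t² = (-72)² = 5184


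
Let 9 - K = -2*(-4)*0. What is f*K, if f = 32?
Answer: 288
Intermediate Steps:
K = 9 (K = 9 - (-2*(-4))*0 = 9 - 8*0 = 9 - 1*0 = 9 + 0 = 9)
f*K = 32*9 = 288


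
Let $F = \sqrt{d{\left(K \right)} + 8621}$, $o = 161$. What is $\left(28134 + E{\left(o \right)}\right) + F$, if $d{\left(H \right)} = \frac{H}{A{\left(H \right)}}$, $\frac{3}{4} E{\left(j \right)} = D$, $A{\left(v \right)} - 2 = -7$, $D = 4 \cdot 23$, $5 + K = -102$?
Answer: $\frac{84770}{3} + \frac{2 \sqrt{54015}}{5} \approx 28350.0$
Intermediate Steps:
$K = -107$ ($K = -5 - 102 = -107$)
$D = 92$
$A{\left(v \right)} = -5$ ($A{\left(v \right)} = 2 - 7 = -5$)
$E{\left(j \right)} = \frac{368}{3}$ ($E{\left(j \right)} = \frac{4}{3} \cdot 92 = \frac{368}{3}$)
$d{\left(H \right)} = - \frac{H}{5}$ ($d{\left(H \right)} = \frac{H}{-5} = H \left(- \frac{1}{5}\right) = - \frac{H}{5}$)
$F = \frac{2 \sqrt{54015}}{5}$ ($F = \sqrt{\left(- \frac{1}{5}\right) \left(-107\right) + 8621} = \sqrt{\frac{107}{5} + 8621} = \sqrt{\frac{43212}{5}} = \frac{2 \sqrt{54015}}{5} \approx 92.964$)
$\left(28134 + E{\left(o \right)}\right) + F = \left(28134 + \frac{368}{3}\right) + \frac{2 \sqrt{54015}}{5} = \frac{84770}{3} + \frac{2 \sqrt{54015}}{5}$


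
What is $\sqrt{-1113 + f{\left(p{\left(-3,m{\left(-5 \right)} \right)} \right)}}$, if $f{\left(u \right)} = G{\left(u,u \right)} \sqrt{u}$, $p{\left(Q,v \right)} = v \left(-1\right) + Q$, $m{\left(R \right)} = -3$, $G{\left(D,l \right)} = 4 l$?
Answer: $i \sqrt{1113} \approx 33.362 i$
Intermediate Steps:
$p{\left(Q,v \right)} = Q - v$ ($p{\left(Q,v \right)} = - v + Q = Q - v$)
$f{\left(u \right)} = 4 u^{\frac{3}{2}}$ ($f{\left(u \right)} = 4 u \sqrt{u} = 4 u^{\frac{3}{2}}$)
$\sqrt{-1113 + f{\left(p{\left(-3,m{\left(-5 \right)} \right)} \right)}} = \sqrt{-1113 + 4 \left(-3 - -3\right)^{\frac{3}{2}}} = \sqrt{-1113 + 4 \left(-3 + 3\right)^{\frac{3}{2}}} = \sqrt{-1113 + 4 \cdot 0^{\frac{3}{2}}} = \sqrt{-1113 + 4 \cdot 0} = \sqrt{-1113 + 0} = \sqrt{-1113} = i \sqrt{1113}$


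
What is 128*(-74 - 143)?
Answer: -27776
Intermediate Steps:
128*(-74 - 143) = 128*(-217) = -27776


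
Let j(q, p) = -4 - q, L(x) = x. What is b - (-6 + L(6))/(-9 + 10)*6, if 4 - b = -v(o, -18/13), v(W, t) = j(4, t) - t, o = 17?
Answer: -34/13 ≈ -2.6154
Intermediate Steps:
v(W, t) = -8 - t (v(W, t) = (-4 - 1*4) - t = (-4 - 4) - t = -8 - t)
b = -34/13 (b = 4 - (-1)*(-8 - (-18)/13) = 4 - (-1)*(-8 - 1*(-18/13)) = 4 - (-1)*(-8 + 18/13) = 4 - (-1)*(-86)/13 = 4 - 1*86/13 = 4 - 86/13 = -34/13 ≈ -2.6154)
b - (-6 + L(6))/(-9 + 10)*6 = -34/13 - (-6 + 6)/(-9 + 10)*6 = -34/13 - 0/1*6 = -34/13 - 0*1*6 = -34/13 - 0*6 = -34/13 - 1*0 = -34/13 + 0 = -34/13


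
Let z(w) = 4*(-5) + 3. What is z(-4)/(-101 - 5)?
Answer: 17/106 ≈ 0.16038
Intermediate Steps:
z(w) = -17 (z(w) = -20 + 3 = -17)
z(-4)/(-101 - 5) = -17/(-101 - 5) = -17/(-106) = -17*(-1/106) = 17/106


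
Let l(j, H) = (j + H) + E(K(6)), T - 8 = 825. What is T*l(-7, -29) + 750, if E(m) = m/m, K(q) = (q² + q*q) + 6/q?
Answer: -28405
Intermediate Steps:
K(q) = 2*q² + 6/q (K(q) = (q² + q²) + 6/q = 2*q² + 6/q)
E(m) = 1
T = 833 (T = 8 + 825 = 833)
l(j, H) = 1 + H + j (l(j, H) = (j + H) + 1 = (H + j) + 1 = 1 + H + j)
T*l(-7, -29) + 750 = 833*(1 - 29 - 7) + 750 = 833*(-35) + 750 = -29155 + 750 = -28405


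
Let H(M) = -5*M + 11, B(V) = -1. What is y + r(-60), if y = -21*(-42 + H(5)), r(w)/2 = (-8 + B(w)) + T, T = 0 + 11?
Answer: 1180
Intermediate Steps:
H(M) = 11 - 5*M
T = 11
r(w) = 4 (r(w) = 2*((-8 - 1) + 11) = 2*(-9 + 11) = 2*2 = 4)
y = 1176 (y = -21*(-42 + (11 - 5*5)) = -21*(-42 + (11 - 25)) = -21*(-42 - 14) = -21*(-56) = 1176)
y + r(-60) = 1176 + 4 = 1180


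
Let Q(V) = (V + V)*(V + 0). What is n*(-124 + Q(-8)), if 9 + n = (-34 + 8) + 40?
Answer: 20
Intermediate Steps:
Q(V) = 2*V² (Q(V) = (2*V)*V = 2*V²)
n = 5 (n = -9 + ((-34 + 8) + 40) = -9 + (-26 + 40) = -9 + 14 = 5)
n*(-124 + Q(-8)) = 5*(-124 + 2*(-8)²) = 5*(-124 + 2*64) = 5*(-124 + 128) = 5*4 = 20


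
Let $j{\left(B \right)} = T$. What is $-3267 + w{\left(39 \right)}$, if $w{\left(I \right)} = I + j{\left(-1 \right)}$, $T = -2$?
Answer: $-3230$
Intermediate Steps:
$j{\left(B \right)} = -2$
$w{\left(I \right)} = -2 + I$ ($w{\left(I \right)} = I - 2 = -2 + I$)
$-3267 + w{\left(39 \right)} = -3267 + \left(-2 + 39\right) = -3267 + 37 = -3230$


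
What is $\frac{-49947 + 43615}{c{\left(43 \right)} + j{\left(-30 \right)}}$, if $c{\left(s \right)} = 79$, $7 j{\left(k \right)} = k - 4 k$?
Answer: $- \frac{44324}{643} \approx -68.933$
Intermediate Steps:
$j{\left(k \right)} = - \frac{3 k}{7}$ ($j{\left(k \right)} = \frac{k - 4 k}{7} = \frac{\left(-3\right) k}{7} = - \frac{3 k}{7}$)
$\frac{-49947 + 43615}{c{\left(43 \right)} + j{\left(-30 \right)}} = \frac{-49947 + 43615}{79 - - \frac{90}{7}} = - \frac{6332}{79 + \frac{90}{7}} = - \frac{6332}{\frac{643}{7}} = \left(-6332\right) \frac{7}{643} = - \frac{44324}{643}$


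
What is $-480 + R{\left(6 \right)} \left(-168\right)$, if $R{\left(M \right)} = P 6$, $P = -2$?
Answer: $1536$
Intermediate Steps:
$R{\left(M \right)} = -12$ ($R{\left(M \right)} = \left(-2\right) 6 = -12$)
$-480 + R{\left(6 \right)} \left(-168\right) = -480 - -2016 = -480 + 2016 = 1536$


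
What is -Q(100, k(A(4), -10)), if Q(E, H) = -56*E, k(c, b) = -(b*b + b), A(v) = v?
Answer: 5600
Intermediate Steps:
k(c, b) = -b - b**2 (k(c, b) = -(b**2 + b) = -(b + b**2) = -b - b**2)
-Q(100, k(A(4), -10)) = -(-56)*100 = -1*(-5600) = 5600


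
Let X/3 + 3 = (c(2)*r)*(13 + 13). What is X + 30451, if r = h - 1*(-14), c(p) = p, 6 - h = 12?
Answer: 31690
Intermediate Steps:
h = -6 (h = 6 - 1*12 = 6 - 12 = -6)
r = 8 (r = -6 - 1*(-14) = -6 + 14 = 8)
X = 1239 (X = -9 + 3*((2*8)*(13 + 13)) = -9 + 3*(16*26) = -9 + 3*416 = -9 + 1248 = 1239)
X + 30451 = 1239 + 30451 = 31690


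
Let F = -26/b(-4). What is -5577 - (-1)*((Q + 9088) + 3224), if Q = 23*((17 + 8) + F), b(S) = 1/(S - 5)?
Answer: 12692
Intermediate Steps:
b(S) = 1/(-5 + S)
F = 234 (F = -26/(1/(-5 - 4)) = -26/(1/(-9)) = -26/(-⅑) = -26*(-9) = 234)
Q = 5957 (Q = 23*((17 + 8) + 234) = 23*(25 + 234) = 23*259 = 5957)
-5577 - (-1)*((Q + 9088) + 3224) = -5577 - (-1)*((5957 + 9088) + 3224) = -5577 - (-1)*(15045 + 3224) = -5577 - (-1)*18269 = -5577 - 1*(-18269) = -5577 + 18269 = 12692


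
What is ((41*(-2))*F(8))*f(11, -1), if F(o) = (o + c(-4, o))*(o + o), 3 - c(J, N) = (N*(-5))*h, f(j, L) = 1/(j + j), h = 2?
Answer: -59696/11 ≈ -5426.9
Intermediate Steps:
f(j, L) = 1/(2*j)
c(J, N) = 3 + 10*N (c(J, N) = 3 - N*(-5)*2 = 3 - (-5*N)*2 = 3 - (-10)*N = 3 + 10*N)
F(o) = 2*o*(3 + 11*o) (F(o) = (o + (3 + 10*o))*(o + o) = (3 + 11*o)*(2*o) = 2*o*(3 + 11*o))
((41*(-2))*F(8))*f(11, -1) = ((41*(-2))*(2*8*(3 + 11*8)))*((1/2)/11) = (-164*8*(3 + 88))*((1/2)*(1/11)) = -164*8*91*(1/22) = -82*1456*(1/22) = -119392*1/22 = -59696/11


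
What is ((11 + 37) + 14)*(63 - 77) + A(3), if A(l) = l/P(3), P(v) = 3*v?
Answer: -2603/3 ≈ -867.67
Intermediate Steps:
A(l) = l/9 (A(l) = l/((3*3)) = l/9)
((11 + 37) + 14)*(63 - 77) + A(3) = ((11 + 37) + 14)*(63 - 77) + (⅑)*3 = (48 + 14)*(-14) + ⅓ = 62*(-14) + ⅓ = -868 + ⅓ = -2603/3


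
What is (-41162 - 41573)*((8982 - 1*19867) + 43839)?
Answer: -2726449190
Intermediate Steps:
(-41162 - 41573)*((8982 - 1*19867) + 43839) = -82735*((8982 - 19867) + 43839) = -82735*(-10885 + 43839) = -82735*32954 = -2726449190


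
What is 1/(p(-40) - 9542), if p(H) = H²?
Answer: -1/7942 ≈ -0.00012591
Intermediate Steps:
1/(p(-40) - 9542) = 1/((-40)² - 9542) = 1/(1600 - 9542) = 1/(-7942) = -1/7942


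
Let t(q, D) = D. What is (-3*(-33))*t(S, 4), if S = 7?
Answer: 396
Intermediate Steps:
(-3*(-33))*t(S, 4) = -3*(-33)*4 = 99*4 = 396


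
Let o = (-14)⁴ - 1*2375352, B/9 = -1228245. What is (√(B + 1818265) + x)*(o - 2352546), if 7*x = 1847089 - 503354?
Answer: -900203013610 - 9378964*I*√2308985 ≈ -9.002e+11 - 1.4252e+10*I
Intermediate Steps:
B = -11054205 (B = 9*(-1228245) = -11054205)
o = -2336936 (o = 38416 - 2375352 = -2336936)
x = 1343735/7 (x = (1847089 - 503354)/7 = (⅐)*1343735 = 1343735/7 ≈ 1.9196e+5)
(√(B + 1818265) + x)*(o - 2352546) = (√(-11054205 + 1818265) + 1343735/7)*(-2336936 - 2352546) = (√(-9235940) + 1343735/7)*(-4689482) = (2*I*√2308985 + 1343735/7)*(-4689482) = (1343735/7 + 2*I*√2308985)*(-4689482) = -900203013610 - 9378964*I*√2308985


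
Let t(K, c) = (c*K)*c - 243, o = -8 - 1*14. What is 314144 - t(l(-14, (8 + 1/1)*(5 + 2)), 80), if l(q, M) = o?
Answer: 455187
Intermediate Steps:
o = -22 (o = -8 - 14 = -22)
l(q, M) = -22
t(K, c) = -243 + K*c**2 (t(K, c) = (K*c)*c - 243 = K*c**2 - 243 = -243 + K*c**2)
314144 - t(l(-14, (8 + 1/1)*(5 + 2)), 80) = 314144 - (-243 - 22*80**2) = 314144 - (-243 - 22*6400) = 314144 - (-243 - 140800) = 314144 - 1*(-141043) = 314144 + 141043 = 455187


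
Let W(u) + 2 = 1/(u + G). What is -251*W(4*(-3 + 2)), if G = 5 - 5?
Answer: 2259/4 ≈ 564.75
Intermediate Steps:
G = 0
W(u) = -2 + 1/u (W(u) = -2 + 1/(u + 0) = -2 + 1/u)
-251*W(4*(-3 + 2)) = -251*(-2 + 1/(4*(-3 + 2))) = -251*(-2 + 1/(4*(-1))) = -251*(-2 + 1/(-4)) = -251*(-2 - ¼) = -251*(-9/4) = 2259/4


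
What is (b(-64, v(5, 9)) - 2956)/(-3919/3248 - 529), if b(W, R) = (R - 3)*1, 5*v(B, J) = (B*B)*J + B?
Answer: 3153808/574037 ≈ 5.4941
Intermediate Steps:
v(B, J) = B/5 + J*B²/5 (v(B, J) = ((B*B)*J + B)/5 = (B²*J + B)/5 = (J*B² + B)/5 = (B + J*B²)/5 = B/5 + J*B²/5)
b(W, R) = -3 + R (b(W, R) = (-3 + R)*1 = -3 + R)
(b(-64, v(5, 9)) - 2956)/(-3919/3248 - 529) = ((-3 + (⅕)*5*(1 + 5*9)) - 2956)/(-3919/3248 - 529) = ((-3 + (⅕)*5*(1 + 45)) - 2956)/(-3919*1/3248 - 529) = ((-3 + (⅕)*5*46) - 2956)/(-3919/3248 - 529) = ((-3 + 46) - 2956)/(-1722111/3248) = (43 - 2956)*(-3248/1722111) = -2913*(-3248/1722111) = 3153808/574037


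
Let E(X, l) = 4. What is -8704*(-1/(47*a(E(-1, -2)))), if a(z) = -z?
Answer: -2176/47 ≈ -46.298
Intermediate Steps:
-8704*(-1/(47*a(E(-1, -2)))) = -8704/((-(-47)*4)) = -8704/((-47*(-4))) = -8704/188 = -8704*1/188 = -2176/47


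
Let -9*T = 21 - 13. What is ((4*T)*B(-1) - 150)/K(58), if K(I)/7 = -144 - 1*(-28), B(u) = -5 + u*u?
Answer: 611/3654 ≈ 0.16721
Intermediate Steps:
T = -8/9 (T = -(21 - 13)/9 = -1/9*8 = -8/9 ≈ -0.88889)
B(u) = -5 + u**2
K(I) = -812 (K(I) = 7*(-144 - 1*(-28)) = 7*(-144 + 28) = 7*(-116) = -812)
((4*T)*B(-1) - 150)/K(58) = ((4*(-8/9))*(-5 + (-1)**2) - 150)/(-812) = (-32*(-5 + 1)/9 - 150)*(-1/812) = (-32/9*(-4) - 150)*(-1/812) = (128/9 - 150)*(-1/812) = -1222/9*(-1/812) = 611/3654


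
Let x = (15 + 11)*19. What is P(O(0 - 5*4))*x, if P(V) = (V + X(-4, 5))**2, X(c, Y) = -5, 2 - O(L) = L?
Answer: 142766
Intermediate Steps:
O(L) = 2 - L
P(V) = (-5 + V)**2 (P(V) = (V - 5)**2 = (-5 + V)**2)
x = 494 (x = 26*19 = 494)
P(O(0 - 5*4))*x = (-5 + (2 - (0 - 5*4)))**2*494 = (-5 + (2 - (0 - 20)))**2*494 = (-5 + (2 - 1*(-20)))**2*494 = (-5 + (2 + 20))**2*494 = (-5 + 22)**2*494 = 17**2*494 = 289*494 = 142766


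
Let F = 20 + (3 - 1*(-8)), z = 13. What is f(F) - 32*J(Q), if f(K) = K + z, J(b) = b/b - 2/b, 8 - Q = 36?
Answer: 68/7 ≈ 9.7143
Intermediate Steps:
Q = -28 (Q = 8 - 1*36 = 8 - 36 = -28)
J(b) = 1 - 2/b
F = 31 (F = 20 + (3 + 8) = 20 + 11 = 31)
f(K) = 13 + K (f(K) = K + 13 = 13 + K)
f(F) - 32*J(Q) = (13 + 31) - 32*(-2 - 28)/(-28) = 44 - (-8)*(-30)/7 = 44 - 32*15/14 = 44 - 240/7 = 68/7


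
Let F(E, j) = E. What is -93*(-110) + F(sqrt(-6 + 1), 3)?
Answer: 10230 + I*sqrt(5) ≈ 10230.0 + 2.2361*I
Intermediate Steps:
-93*(-110) + F(sqrt(-6 + 1), 3) = -93*(-110) + sqrt(-6 + 1) = 10230 + sqrt(-5) = 10230 + I*sqrt(5)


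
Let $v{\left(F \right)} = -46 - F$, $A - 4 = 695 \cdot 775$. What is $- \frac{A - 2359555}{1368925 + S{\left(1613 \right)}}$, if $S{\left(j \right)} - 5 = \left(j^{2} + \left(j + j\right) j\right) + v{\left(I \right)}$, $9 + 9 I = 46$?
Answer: $\frac{8194167}{41283841} \approx 0.19848$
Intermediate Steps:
$I = \frac{37}{9}$ ($I = -1 + \frac{1}{9} \cdot 46 = -1 + \frac{46}{9} = \frac{37}{9} \approx 4.1111$)
$A = 538629$ ($A = 4 + 695 \cdot 775 = 4 + 538625 = 538629$)
$S{\left(j \right)} = - \frac{406}{9} + 3 j^{2}$ ($S{\left(j \right)} = 5 - \left(\frac{451}{9} - j^{2} - \left(j + j\right) j\right) = 5 - \left(\frac{451}{9} - j^{2} - 2 j j\right) = 5 + \left(\left(j^{2} + 2 j^{2}\right) - \frac{451}{9}\right) = 5 + \left(3 j^{2} - \frac{451}{9}\right) = 5 + \left(- \frac{451}{9} + 3 j^{2}\right) = - \frac{406}{9} + 3 j^{2}$)
$- \frac{A - 2359555}{1368925 + S{\left(1613 \right)}} = - \frac{538629 - 2359555}{1368925 - \left(\frac{406}{9} - 3 \cdot 1613^{2}\right)} = - \frac{-1820926}{1368925 + \left(- \frac{406}{9} + 3 \cdot 2601769\right)} = - \frac{-1820926}{1368925 + \left(- \frac{406}{9} + 7805307\right)} = - \frac{-1820926}{1368925 + \frac{70247357}{9}} = - \frac{-1820926}{\frac{82567682}{9}} = - \frac{\left(-1820926\right) 9}{82567682} = \left(-1\right) \left(- \frac{8194167}{41283841}\right) = \frac{8194167}{41283841}$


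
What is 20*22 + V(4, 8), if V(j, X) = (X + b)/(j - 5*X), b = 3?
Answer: 15829/36 ≈ 439.69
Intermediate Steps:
V(j, X) = (3 + X)/(j - 5*X) (V(j, X) = (X + 3)/(j - 5*X) = (3 + X)/(j - 5*X))
20*22 + V(4, 8) = 20*22 + (3 + 8)/(4 - 5*8) = 440 + 11/(4 - 40) = 440 + 11/(-36) = 440 - 1/36*11 = 440 - 11/36 = 15829/36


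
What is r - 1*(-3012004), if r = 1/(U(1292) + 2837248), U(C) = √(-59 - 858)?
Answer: 24246560557743746932/8049976214421 - I*√917/8049976214421 ≈ 3.012e+6 - 3.7617e-12*I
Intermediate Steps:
U(C) = I*√917 (U(C) = √(-917) = I*√917)
r = 1/(2837248 + I*√917) (r = 1/(I*√917 + 2837248) = 1/(2837248 + I*√917) ≈ 3.5245e-7 - 4.0e-12*I)
r - 1*(-3012004) = (2837248/8049976214421 - I*√917/8049976214421) - 1*(-3012004) = (2837248/8049976214421 - I*√917/8049976214421) + 3012004 = 24246560557743746932/8049976214421 - I*√917/8049976214421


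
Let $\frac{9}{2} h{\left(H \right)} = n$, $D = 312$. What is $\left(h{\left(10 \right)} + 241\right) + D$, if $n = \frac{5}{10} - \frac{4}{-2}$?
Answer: $\frac{4982}{9} \approx 553.56$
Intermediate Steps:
$n = \frac{5}{2}$ ($n = 5 \cdot \frac{1}{10} - -2 = \frac{1}{2} + 2 = \frac{5}{2} \approx 2.5$)
$h{\left(H \right)} = \frac{5}{9}$ ($h{\left(H \right)} = \frac{2}{9} \cdot \frac{5}{2} = \frac{5}{9}$)
$\left(h{\left(10 \right)} + 241\right) + D = \left(\frac{5}{9} + 241\right) + 312 = \frac{2174}{9} + 312 = \frac{4982}{9}$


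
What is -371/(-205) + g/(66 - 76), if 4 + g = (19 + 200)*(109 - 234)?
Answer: 1123281/410 ≈ 2739.7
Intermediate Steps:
g = -27379 (g = -4 + (19 + 200)*(109 - 234) = -4 + 219*(-125) = -4 - 27375 = -27379)
-371/(-205) + g/(66 - 76) = -371/(-205) - 27379/(66 - 76) = -371*(-1/205) - 27379/(-10) = 371/205 - 27379*(-1/10) = 371/205 + 27379/10 = 1123281/410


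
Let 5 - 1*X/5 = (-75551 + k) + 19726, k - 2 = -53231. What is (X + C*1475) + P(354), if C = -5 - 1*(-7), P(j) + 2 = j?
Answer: 548597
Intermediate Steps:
P(j) = -2 + j
C = 2 (C = -5 + 7 = 2)
k = -53229 (k = 2 - 53231 = -53229)
X = 545295 (X = 25 - 5*((-75551 - 53229) + 19726) = 25 - 5*(-128780 + 19726) = 25 - 5*(-109054) = 25 + 545270 = 545295)
(X + C*1475) + P(354) = (545295 + 2*1475) + (-2 + 354) = (545295 + 2950) + 352 = 548245 + 352 = 548597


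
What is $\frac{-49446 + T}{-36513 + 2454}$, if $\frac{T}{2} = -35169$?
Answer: $\frac{39928}{11353} \approx 3.517$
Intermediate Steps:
$T = -70338$ ($T = 2 \left(-35169\right) = -70338$)
$\frac{-49446 + T}{-36513 + 2454} = \frac{-49446 - 70338}{-36513 + 2454} = - \frac{119784}{-34059} = \left(-119784\right) \left(- \frac{1}{34059}\right) = \frac{39928}{11353}$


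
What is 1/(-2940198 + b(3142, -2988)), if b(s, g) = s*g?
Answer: -1/12328494 ≈ -8.1113e-8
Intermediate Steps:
b(s, g) = g*s
1/(-2940198 + b(3142, -2988)) = 1/(-2940198 - 2988*3142) = 1/(-2940198 - 9388296) = 1/(-12328494) = -1/12328494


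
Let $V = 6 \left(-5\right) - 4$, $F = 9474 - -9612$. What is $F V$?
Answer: $-648924$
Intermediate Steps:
$F = 19086$ ($F = 9474 + 9612 = 19086$)
$V = -34$ ($V = -30 - 4 = -34$)
$F V = 19086 \left(-34\right) = -648924$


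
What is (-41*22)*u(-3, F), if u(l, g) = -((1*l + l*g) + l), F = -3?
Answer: 2706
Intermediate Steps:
u(l, g) = -2*l - g*l (u(l, g) = -((l + g*l) + l) = -(2*l + g*l) = -2*l - g*l)
(-41*22)*u(-3, F) = (-41*22)*(-1*(-3)*(2 - 3)) = -(-902)*(-3)*(-1) = -902*(-3) = 2706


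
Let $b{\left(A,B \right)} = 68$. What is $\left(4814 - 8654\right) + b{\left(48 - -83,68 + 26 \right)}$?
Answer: $-3772$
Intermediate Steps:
$\left(4814 - 8654\right) + b{\left(48 - -83,68 + 26 \right)} = \left(4814 - 8654\right) + 68 = -3840 + 68 = -3772$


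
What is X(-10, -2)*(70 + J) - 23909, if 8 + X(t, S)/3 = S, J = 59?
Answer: -27779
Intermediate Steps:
X(t, S) = -24 + 3*S
X(-10, -2)*(70 + J) - 23909 = (-24 + 3*(-2))*(70 + 59) - 23909 = (-24 - 6)*129 - 23909 = -30*129 - 23909 = -3870 - 23909 = -27779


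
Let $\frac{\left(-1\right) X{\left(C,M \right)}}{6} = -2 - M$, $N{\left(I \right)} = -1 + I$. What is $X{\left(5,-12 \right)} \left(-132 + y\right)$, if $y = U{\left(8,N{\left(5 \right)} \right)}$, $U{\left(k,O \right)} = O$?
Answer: $7680$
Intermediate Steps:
$X{\left(C,M \right)} = 12 + 6 M$ ($X{\left(C,M \right)} = - 6 \left(-2 - M\right) = 12 + 6 M$)
$y = 4$ ($y = -1 + 5 = 4$)
$X{\left(5,-12 \right)} \left(-132 + y\right) = \left(12 + 6 \left(-12\right)\right) \left(-132 + 4\right) = \left(12 - 72\right) \left(-128\right) = \left(-60\right) \left(-128\right) = 7680$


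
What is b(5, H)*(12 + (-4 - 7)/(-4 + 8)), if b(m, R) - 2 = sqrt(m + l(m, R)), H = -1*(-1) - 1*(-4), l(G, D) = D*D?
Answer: 37/2 + 37*sqrt(30)/4 ≈ 69.164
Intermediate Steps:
l(G, D) = D**2
H = 5 (H = 1 + 4 = 5)
b(m, R) = 2 + sqrt(m + R**2)
b(5, H)*(12 + (-4 - 7)/(-4 + 8)) = (2 + sqrt(5 + 5**2))*(12 + (-4 - 7)/(-4 + 8)) = (2 + sqrt(5 + 25))*(12 - 11/4) = (2 + sqrt(30))*(12 - 11*1/4) = (2 + sqrt(30))*(12 - 11/4) = (2 + sqrt(30))*(37/4) = 37/2 + 37*sqrt(30)/4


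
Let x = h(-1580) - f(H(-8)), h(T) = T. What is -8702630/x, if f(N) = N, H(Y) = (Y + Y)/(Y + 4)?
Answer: 4351315/792 ≈ 5494.1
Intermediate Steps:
H(Y) = 2*Y/(4 + Y) (H(Y) = (2*Y)/(4 + Y) = 2*Y/(4 + Y))
x = -1584 (x = -1580 - 2*(-8)/(4 - 8) = -1580 - 2*(-8)/(-4) = -1580 - 2*(-8)*(-1)/4 = -1580 - 1*4 = -1580 - 4 = -1584)
-8702630/x = -8702630/(-1584) = -8702630*(-1/1584) = 4351315/792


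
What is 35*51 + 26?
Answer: 1811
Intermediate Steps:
35*51 + 26 = 1785 + 26 = 1811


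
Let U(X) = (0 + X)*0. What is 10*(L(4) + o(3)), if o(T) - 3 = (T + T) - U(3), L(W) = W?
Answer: 130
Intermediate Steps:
U(X) = 0 (U(X) = X*0 = 0)
o(T) = 3 + 2*T (o(T) = 3 + ((T + T) - 1*0) = 3 + (2*T + 0) = 3 + 2*T)
10*(L(4) + o(3)) = 10*(4 + (3 + 2*3)) = 10*(4 + (3 + 6)) = 10*(4 + 9) = 10*13 = 130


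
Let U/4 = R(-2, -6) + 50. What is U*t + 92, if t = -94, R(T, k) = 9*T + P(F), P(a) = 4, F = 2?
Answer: -13444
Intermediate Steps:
R(T, k) = 4 + 9*T (R(T, k) = 9*T + 4 = 4 + 9*T)
U = 144 (U = 4*((4 + 9*(-2)) + 50) = 4*((4 - 18) + 50) = 4*(-14 + 50) = 4*36 = 144)
U*t + 92 = 144*(-94) + 92 = -13536 + 92 = -13444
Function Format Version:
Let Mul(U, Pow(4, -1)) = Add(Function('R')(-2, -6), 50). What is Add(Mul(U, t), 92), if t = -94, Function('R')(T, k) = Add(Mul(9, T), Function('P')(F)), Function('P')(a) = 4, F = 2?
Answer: -13444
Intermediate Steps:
Function('R')(T, k) = Add(4, Mul(9, T)) (Function('R')(T, k) = Add(Mul(9, T), 4) = Add(4, Mul(9, T)))
U = 144 (U = Mul(4, Add(Add(4, Mul(9, -2)), 50)) = Mul(4, Add(Add(4, -18), 50)) = Mul(4, Add(-14, 50)) = Mul(4, 36) = 144)
Add(Mul(U, t), 92) = Add(Mul(144, -94), 92) = Add(-13536, 92) = -13444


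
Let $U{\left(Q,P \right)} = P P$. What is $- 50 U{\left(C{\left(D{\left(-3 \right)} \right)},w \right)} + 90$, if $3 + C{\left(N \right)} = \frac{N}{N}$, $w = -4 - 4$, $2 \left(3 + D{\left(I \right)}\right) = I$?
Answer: $-3110$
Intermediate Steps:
$D{\left(I \right)} = -3 + \frac{I}{2}$
$w = -8$
$C{\left(N \right)} = -2$ ($C{\left(N \right)} = -3 + \frac{N}{N} = -3 + 1 = -2$)
$U{\left(Q,P \right)} = P^{2}$
$- 50 U{\left(C{\left(D{\left(-3 \right)} \right)},w \right)} + 90 = - 50 \left(-8\right)^{2} + 90 = \left(-50\right) 64 + 90 = -3200 + 90 = -3110$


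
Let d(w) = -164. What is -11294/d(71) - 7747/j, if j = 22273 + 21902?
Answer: 248820971/3622350 ≈ 68.690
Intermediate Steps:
j = 44175
-11294/d(71) - 7747/j = -11294/(-164) - 7747/44175 = -11294*(-1/164) - 7747*1/44175 = 5647/82 - 7747/44175 = 248820971/3622350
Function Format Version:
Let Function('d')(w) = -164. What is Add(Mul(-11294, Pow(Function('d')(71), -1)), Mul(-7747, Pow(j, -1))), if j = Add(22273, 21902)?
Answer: Rational(248820971, 3622350) ≈ 68.690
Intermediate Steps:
j = 44175
Add(Mul(-11294, Pow(Function('d')(71), -1)), Mul(-7747, Pow(j, -1))) = Add(Mul(-11294, Pow(-164, -1)), Mul(-7747, Pow(44175, -1))) = Add(Mul(-11294, Rational(-1, 164)), Mul(-7747, Rational(1, 44175))) = Add(Rational(5647, 82), Rational(-7747, 44175)) = Rational(248820971, 3622350)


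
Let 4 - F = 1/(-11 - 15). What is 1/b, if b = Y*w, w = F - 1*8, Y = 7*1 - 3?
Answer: -13/206 ≈ -0.063107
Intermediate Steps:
F = 105/26 (F = 4 - 1/(-11 - 15) = 4 - 1/(-26) = 4 - 1*(-1/26) = 4 + 1/26 = 105/26 ≈ 4.0385)
Y = 4 (Y = 7 - 3 = 4)
w = -103/26 (w = 105/26 - 1*8 = 105/26 - 8 = -103/26 ≈ -3.9615)
b = -206/13 (b = 4*(-103/26) = -206/13 ≈ -15.846)
1/b = 1/(-206/13) = -13/206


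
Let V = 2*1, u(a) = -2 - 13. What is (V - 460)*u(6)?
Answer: 6870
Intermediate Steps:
u(a) = -15
V = 2
(V - 460)*u(6) = (2 - 460)*(-15) = -458*(-15) = 6870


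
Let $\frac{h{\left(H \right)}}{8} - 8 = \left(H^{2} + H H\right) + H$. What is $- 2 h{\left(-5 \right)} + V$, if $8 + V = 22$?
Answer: $-834$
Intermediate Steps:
$V = 14$ ($V = -8 + 22 = 14$)
$h{\left(H \right)} = 64 + 8 H + 16 H^{2}$ ($h{\left(H \right)} = 64 + 8 \left(\left(H^{2} + H H\right) + H\right) = 64 + 8 \left(\left(H^{2} + H^{2}\right) + H\right) = 64 + 8 \left(2 H^{2} + H\right) = 64 + 8 \left(H + 2 H^{2}\right) = 64 + \left(8 H + 16 H^{2}\right) = 64 + 8 H + 16 H^{2}$)
$- 2 h{\left(-5 \right)} + V = - 2 \left(64 + 8 \left(-5\right) + 16 \left(-5\right)^{2}\right) + 14 = - 2 \left(64 - 40 + 16 \cdot 25\right) + 14 = - 2 \left(64 - 40 + 400\right) + 14 = \left(-2\right) 424 + 14 = -848 + 14 = -834$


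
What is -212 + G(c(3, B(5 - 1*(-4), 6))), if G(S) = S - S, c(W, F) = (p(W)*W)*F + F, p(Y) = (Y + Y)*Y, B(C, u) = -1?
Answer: -212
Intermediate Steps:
p(Y) = 2*Y² (p(Y) = (2*Y)*Y = 2*Y²)
c(W, F) = F + 2*F*W³ (c(W, F) = ((2*W²)*W)*F + F = (2*W³)*F + F = 2*F*W³ + F = F + 2*F*W³)
G(S) = 0
-212 + G(c(3, B(5 - 1*(-4), 6))) = -212 + 0 = -212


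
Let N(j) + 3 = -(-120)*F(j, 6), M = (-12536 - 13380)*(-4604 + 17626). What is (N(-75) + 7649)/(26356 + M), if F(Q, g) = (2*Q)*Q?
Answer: -678823/168725898 ≈ -0.0040232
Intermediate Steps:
M = -337478152 (M = -25916*13022 = -337478152)
F(Q, g) = 2*Q**2
N(j) = -3 + 240*j**2 (N(j) = -3 - (-120)*2*j**2 = -3 - (-240)*j**2 = -3 + 240*j**2)
(N(-75) + 7649)/(26356 + M) = ((-3 + 240*(-75)**2) + 7649)/(26356 - 337478152) = ((-3 + 240*5625) + 7649)/(-337451796) = ((-3 + 1350000) + 7649)*(-1/337451796) = (1349997 + 7649)*(-1/337451796) = 1357646*(-1/337451796) = -678823/168725898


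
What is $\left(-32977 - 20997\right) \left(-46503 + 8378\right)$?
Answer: $2057758750$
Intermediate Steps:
$\left(-32977 - 20997\right) \left(-46503 + 8378\right) = \left(-53974\right) \left(-38125\right) = 2057758750$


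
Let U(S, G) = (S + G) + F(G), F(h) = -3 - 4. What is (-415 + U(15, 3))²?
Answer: 163216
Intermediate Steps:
F(h) = -7
U(S, G) = -7 + G + S (U(S, G) = (S + G) - 7 = (G + S) - 7 = -7 + G + S)
(-415 + U(15, 3))² = (-415 + (-7 + 3 + 15))² = (-415 + 11)² = (-404)² = 163216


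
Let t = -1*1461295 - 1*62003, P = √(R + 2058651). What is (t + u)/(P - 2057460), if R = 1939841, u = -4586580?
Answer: 3142707397470/1058284413277 + 3054939*√999623/1058284413277 ≈ 2.9725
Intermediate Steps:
P = 2*√999623 (P = √(1939841 + 2058651) = √3998492 = 2*√999623 ≈ 1999.6)
t = -1523298 (t = -1461295 - 62003 = -1523298)
(t + u)/(P - 2057460) = (-1523298 - 4586580)/(2*√999623 - 2057460) = -6109878/(-2057460 + 2*√999623)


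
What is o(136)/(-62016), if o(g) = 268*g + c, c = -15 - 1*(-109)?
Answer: -18271/31008 ≈ -0.58924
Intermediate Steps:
c = 94 (c = -15 + 109 = 94)
o(g) = 94 + 268*g (o(g) = 268*g + 94 = 94 + 268*g)
o(136)/(-62016) = (94 + 268*136)/(-62016) = (94 + 36448)*(-1/62016) = 36542*(-1/62016) = -18271/31008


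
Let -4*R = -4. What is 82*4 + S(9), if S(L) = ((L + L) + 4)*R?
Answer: 350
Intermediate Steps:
R = 1 (R = -1/4*(-4) = 1)
S(L) = 4 + 2*L (S(L) = ((L + L) + 4)*1 = (2*L + 4)*1 = (4 + 2*L)*1 = 4 + 2*L)
82*4 + S(9) = 82*4 + (4 + 2*9) = 328 + (4 + 18) = 328 + 22 = 350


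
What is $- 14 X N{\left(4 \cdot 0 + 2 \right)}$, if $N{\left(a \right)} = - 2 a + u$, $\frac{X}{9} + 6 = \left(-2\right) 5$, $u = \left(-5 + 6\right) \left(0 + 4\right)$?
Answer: $0$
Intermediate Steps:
$u = 4$ ($u = 1 \cdot 4 = 4$)
$X = -144$ ($X = -54 + 9 \left(\left(-2\right) 5\right) = -54 + 9 \left(-10\right) = -54 - 90 = -144$)
$N{\left(a \right)} = 4 - 2 a$ ($N{\left(a \right)} = - 2 a + 4 = 4 - 2 a$)
$- 14 X N{\left(4 \cdot 0 + 2 \right)} = \left(-14\right) \left(-144\right) \left(4 - 2 \left(4 \cdot 0 + 2\right)\right) = 2016 \left(4 - 2 \left(0 + 2\right)\right) = 2016 \left(4 - 4\right) = 2016 \cdot 0 = 0$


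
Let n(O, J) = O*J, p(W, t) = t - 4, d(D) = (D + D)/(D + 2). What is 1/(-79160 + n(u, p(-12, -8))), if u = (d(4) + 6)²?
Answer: -3/239416 ≈ -1.2530e-5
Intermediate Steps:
d(D) = 2*D/(2 + D) (d(D) = (2*D)/(2 + D) = 2*D/(2 + D))
p(W, t) = -4 + t
u = 484/9 (u = (2*4/(2 + 4) + 6)² = (2*4/6 + 6)² = (2*4*(⅙) + 6)² = (4/3 + 6)² = (22/3)² = 484/9 ≈ 53.778)
n(O, J) = J*O
1/(-79160 + n(u, p(-12, -8))) = 1/(-79160 + (-4 - 8)*(484/9)) = 1/(-79160 - 12*484/9) = 1/(-79160 - 1936/3) = 1/(-239416/3) = -3/239416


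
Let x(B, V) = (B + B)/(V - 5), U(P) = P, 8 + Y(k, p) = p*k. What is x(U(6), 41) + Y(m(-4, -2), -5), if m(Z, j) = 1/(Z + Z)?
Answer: -169/24 ≈ -7.0417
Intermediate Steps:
m(Z, j) = 1/(2*Z)
Y(k, p) = -8 + k*p (Y(k, p) = -8 + p*k = -8 + k*p)
x(B, V) = 2*B/(-5 + V) (x(B, V) = (2*B)/(-5 + V) = 2*B/(-5 + V))
x(U(6), 41) + Y(m(-4, -2), -5) = 2*6/(-5 + 41) + (-8 + ((1/2)/(-4))*(-5)) = 2*6/36 + (-8 + ((1/2)*(-1/4))*(-5)) = 2*6*(1/36) + (-8 - 1/8*(-5)) = 1/3 + (-8 + 5/8) = 1/3 - 59/8 = -169/24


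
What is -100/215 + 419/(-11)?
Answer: -18237/473 ≈ -38.556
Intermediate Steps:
-100/215 + 419/(-11) = -100*1/215 + 419*(-1/11) = -20/43 - 419/11 = -18237/473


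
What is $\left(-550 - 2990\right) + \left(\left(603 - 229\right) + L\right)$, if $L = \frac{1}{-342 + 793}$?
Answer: $- \frac{1427865}{451} \approx -3166.0$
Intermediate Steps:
$L = \frac{1}{451} \approx 0.0022173$
$\left(-550 - 2990\right) + \left(\left(603 - 229\right) + L\right) = \left(-550 - 2990\right) + \left(\left(603 - 229\right) + \frac{1}{451}\right) = -3540 + \left(374 + \frac{1}{451}\right) = -3540 + \frac{168675}{451} = - \frac{1427865}{451}$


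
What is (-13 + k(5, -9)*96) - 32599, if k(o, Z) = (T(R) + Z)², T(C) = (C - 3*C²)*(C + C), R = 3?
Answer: 2214652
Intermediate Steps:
T(C) = 2*C*(C - 3*C²) (T(C) = (C - 3*C²)*(2*C) = 2*C*(C - 3*C²))
k(o, Z) = (-144 + Z)² (k(o, Z) = (3²*(2 - 6*3) + Z)² = (9*(2 - 18) + Z)² = (9*(-16) + Z)² = (-144 + Z)²)
(-13 + k(5, -9)*96) - 32599 = (-13 + (-144 - 9)²*96) - 32599 = (-13 + (-153)²*96) - 32599 = (-13 + 23409*96) - 32599 = (-13 + 2247264) - 32599 = 2247251 - 32599 = 2214652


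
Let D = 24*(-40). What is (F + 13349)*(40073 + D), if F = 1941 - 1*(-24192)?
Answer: 1544259466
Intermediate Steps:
F = 26133 (F = 1941 + 24192 = 26133)
D = -960
(F + 13349)*(40073 + D) = (26133 + 13349)*(40073 - 960) = 39482*39113 = 1544259466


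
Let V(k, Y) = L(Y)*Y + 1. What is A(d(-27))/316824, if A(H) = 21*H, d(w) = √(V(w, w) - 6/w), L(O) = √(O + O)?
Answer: 7*√(11 - 729*I*√6)/316824 ≈ 0.00066222 - 0.00065816*I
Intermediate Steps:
L(O) = √2*√O (L(O) = √(2*O) = √2*√O)
V(k, Y) = 1 + √2*Y^(3/2) (V(k, Y) = (√2*√Y)*Y + 1 = √2*Y^(3/2) + 1 = 1 + √2*Y^(3/2))
d(w) = √(1 - 6/w + √2*w^(3/2)) (d(w) = √((1 + √2*w^(3/2)) - 6/w) = √(1 - 6/w + √2*w^(3/2)))
A(d(-27))/316824 = (21*√((-6 - 27 + √2*(-27)^(5/2))/(-27)))/316824 = (21*√(-(-6 - 27 + √2*(2187*I*√3))/27))*(1/316824) = (21*√(-(-6 - 27 + 2187*I*√6)/27))*(1/316824) = (21*√(-(-33 + 2187*I*√6)/27))*(1/316824) = (21*√(11/9 - 81*I*√6))*(1/316824) = 7*√(11/9 - 81*I*√6)/105608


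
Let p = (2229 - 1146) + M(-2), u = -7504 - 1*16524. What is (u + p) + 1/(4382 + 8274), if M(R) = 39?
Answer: -289898335/12656 ≈ -22906.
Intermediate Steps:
u = -24028 (u = -7504 - 16524 = -24028)
p = 1122 (p = (2229 - 1146) + 39 = 1083 + 39 = 1122)
(u + p) + 1/(4382 + 8274) = (-24028 + 1122) + 1/(4382 + 8274) = -22906 + 1/12656 = -289898335/12656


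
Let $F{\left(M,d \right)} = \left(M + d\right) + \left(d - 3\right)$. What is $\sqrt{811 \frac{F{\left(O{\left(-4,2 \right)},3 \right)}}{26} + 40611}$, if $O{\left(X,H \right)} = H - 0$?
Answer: $\frac{\sqrt{27558466}}{26} \approx 201.91$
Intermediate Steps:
$O{\left(X,H \right)} = H$ ($O{\left(X,H \right)} = H + 0 = H$)
$F{\left(M,d \right)} = -3 + M + 2 d$ ($F{\left(M,d \right)} = \left(M + d\right) + \left(-3 + d\right) = -3 + M + 2 d$)
$\sqrt{811 \frac{F{\left(O{\left(-4,2 \right)},3 \right)}}{26} + 40611} = \sqrt{811 \frac{-3 + 2 + 2 \cdot 3}{26} + 40611} = \sqrt{811 \left(-3 + 2 + 6\right) \frac{1}{26} + 40611} = \sqrt{811 \cdot 5 \cdot \frac{1}{26} + 40611} = \sqrt{811 \cdot \frac{5}{26} + 40611} = \sqrt{\frac{4055}{26} + 40611} = \sqrt{\frac{1059941}{26}} = \frac{\sqrt{27558466}}{26}$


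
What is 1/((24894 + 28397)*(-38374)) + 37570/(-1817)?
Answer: -3340444804139/161554117886 ≈ -20.677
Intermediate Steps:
1/((24894 + 28397)*(-38374)) + 37570/(-1817) = -1/38374/53291 + 37570*(-1/1817) = (1/53291)*(-1/38374) - 37570/1817 = -1/2044988834 - 37570/1817 = -3340444804139/161554117886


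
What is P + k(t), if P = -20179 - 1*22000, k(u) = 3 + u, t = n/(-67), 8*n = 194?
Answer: -11303265/268 ≈ -42176.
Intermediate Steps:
n = 97/4 (n = (1/8)*194 = 97/4 ≈ 24.250)
t = -97/268 (t = (97/4)/(-67) = (97/4)*(-1/67) = -97/268 ≈ -0.36194)
P = -42179 (P = -20179 - 22000 = -42179)
P + k(t) = -42179 + (3 - 97/268) = -42179 + 707/268 = -11303265/268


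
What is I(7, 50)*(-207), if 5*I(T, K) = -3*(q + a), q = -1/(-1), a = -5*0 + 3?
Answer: 2484/5 ≈ 496.80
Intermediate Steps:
a = 3 (a = 0 + 3 = 3)
q = 1 (q = -1*(-1) = 1)
I(T, K) = -12/5 (I(T, K) = (-3*(1 + 3))/5 = (-3*4)/5 = (⅕)*(-12) = -12/5)
I(7, 50)*(-207) = -12/5*(-207) = 2484/5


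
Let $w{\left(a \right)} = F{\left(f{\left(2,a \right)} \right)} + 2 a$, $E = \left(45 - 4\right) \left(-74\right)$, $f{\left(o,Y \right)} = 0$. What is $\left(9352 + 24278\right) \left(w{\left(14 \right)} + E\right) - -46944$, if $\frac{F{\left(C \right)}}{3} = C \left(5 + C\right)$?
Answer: $-101044836$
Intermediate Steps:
$E = -3034$ ($E = 41 \left(-74\right) = -3034$)
$F{\left(C \right)} = 3 C \left(5 + C\right)$
$w{\left(a \right)} = 2 a$ ($w{\left(a \right)} = 3 \cdot 0 \left(5 + 0\right) + 2 a = 3 \cdot 0 \cdot 5 + 2 a = 0 + 2 a = 2 a$)
$\left(9352 + 24278\right) \left(w{\left(14 \right)} + E\right) - -46944 = \left(9352 + 24278\right) \left(2 \cdot 14 - 3034\right) - -46944 = 33630 \left(28 - 3034\right) + 46944 = 33630 \left(-3006\right) + 46944 = -101091780 + 46944 = -101044836$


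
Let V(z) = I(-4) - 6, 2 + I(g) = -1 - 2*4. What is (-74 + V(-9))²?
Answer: 8281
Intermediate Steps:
I(g) = -11 (I(g) = -2 + (-1 - 2*4) = -2 + (-1 - 8) = -2 - 9 = -11)
V(z) = -17 (V(z) = -11 - 6 = -17)
(-74 + V(-9))² = (-74 - 17)² = (-91)² = 8281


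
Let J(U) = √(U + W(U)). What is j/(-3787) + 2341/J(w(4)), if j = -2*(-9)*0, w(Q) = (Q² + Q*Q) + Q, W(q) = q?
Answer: 2341*√2/12 ≈ 275.89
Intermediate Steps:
w(Q) = Q + 2*Q² (w(Q) = (Q² + Q²) + Q = 2*Q² + Q = Q + 2*Q²)
j = 0 (j = 18*0 = 0)
J(U) = √2*√U (J(U) = √(U + U) = √(2*U) = √2*√U)
j/(-3787) + 2341/J(w(4)) = 0/(-3787) + 2341/((√2*√(4*(1 + 2*4)))) = 0*(-1/3787) + 2341/((√2*√(4*(1 + 8)))) = 0 + 2341/((√2*√(4*9))) = 0 + 2341/((√2*√36)) = 0 + 2341/((√2*6)) = 0 + 2341/((6*√2)) = 0 + 2341*(√2/12) = 0 + 2341*√2/12 = 2341*√2/12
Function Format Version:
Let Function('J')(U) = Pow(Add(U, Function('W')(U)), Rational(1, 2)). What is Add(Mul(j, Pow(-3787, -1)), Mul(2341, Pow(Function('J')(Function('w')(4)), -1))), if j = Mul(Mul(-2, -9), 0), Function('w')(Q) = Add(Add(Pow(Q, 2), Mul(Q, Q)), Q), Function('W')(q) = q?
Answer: Mul(Rational(2341, 12), Pow(2, Rational(1, 2))) ≈ 275.89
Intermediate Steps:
Function('w')(Q) = Add(Q, Mul(2, Pow(Q, 2))) (Function('w')(Q) = Add(Add(Pow(Q, 2), Pow(Q, 2)), Q) = Add(Mul(2, Pow(Q, 2)), Q) = Add(Q, Mul(2, Pow(Q, 2))))
j = 0 (j = Mul(18, 0) = 0)
Function('J')(U) = Mul(Pow(2, Rational(1, 2)), Pow(U, Rational(1, 2))) (Function('J')(U) = Pow(Add(U, U), Rational(1, 2)) = Pow(Mul(2, U), Rational(1, 2)) = Mul(Pow(2, Rational(1, 2)), Pow(U, Rational(1, 2))))
Add(Mul(j, Pow(-3787, -1)), Mul(2341, Pow(Function('J')(Function('w')(4)), -1))) = Add(Mul(0, Pow(-3787, -1)), Mul(2341, Pow(Mul(Pow(2, Rational(1, 2)), Pow(Mul(4, Add(1, Mul(2, 4))), Rational(1, 2))), -1))) = Add(Mul(0, Rational(-1, 3787)), Mul(2341, Pow(Mul(Pow(2, Rational(1, 2)), Pow(Mul(4, Add(1, 8)), Rational(1, 2))), -1))) = Add(0, Mul(2341, Pow(Mul(Pow(2, Rational(1, 2)), Pow(Mul(4, 9), Rational(1, 2))), -1))) = Add(0, Mul(2341, Pow(Mul(Pow(2, Rational(1, 2)), Pow(36, Rational(1, 2))), -1))) = Add(0, Mul(2341, Pow(Mul(Pow(2, Rational(1, 2)), 6), -1))) = Add(0, Mul(2341, Pow(Mul(6, Pow(2, Rational(1, 2))), -1))) = Add(0, Mul(2341, Mul(Rational(1, 12), Pow(2, Rational(1, 2))))) = Add(0, Mul(Rational(2341, 12), Pow(2, Rational(1, 2)))) = Mul(Rational(2341, 12), Pow(2, Rational(1, 2)))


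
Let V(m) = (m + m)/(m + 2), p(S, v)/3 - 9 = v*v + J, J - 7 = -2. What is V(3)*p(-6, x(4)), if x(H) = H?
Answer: 108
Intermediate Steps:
J = 5 (J = 7 - 2 = 5)
p(S, v) = 42 + 3*v² (p(S, v) = 27 + 3*(v*v + 5) = 27 + 3*(v² + 5) = 27 + 3*(5 + v²) = 27 + (15 + 3*v²) = 42 + 3*v²)
V(m) = 2*m/(2 + m) (V(m) = (2*m)/(2 + m) = 2*m/(2 + m))
V(3)*p(-6, x(4)) = (2*3/(2 + 3))*(42 + 3*4²) = (2*3/5)*(42 + 3*16) = (2*3*(⅕))*(42 + 48) = (6/5)*90 = 108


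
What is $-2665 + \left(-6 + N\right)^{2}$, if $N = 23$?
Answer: $-2376$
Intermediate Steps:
$-2665 + \left(-6 + N\right)^{2} = -2665 + \left(-6 + 23\right)^{2} = -2665 + 17^{2} = -2665 + 289 = -2376$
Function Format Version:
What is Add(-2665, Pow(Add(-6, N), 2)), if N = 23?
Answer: -2376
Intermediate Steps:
Add(-2665, Pow(Add(-6, N), 2)) = Add(-2665, Pow(Add(-6, 23), 2)) = Add(-2665, Pow(17, 2)) = Add(-2665, 289) = -2376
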